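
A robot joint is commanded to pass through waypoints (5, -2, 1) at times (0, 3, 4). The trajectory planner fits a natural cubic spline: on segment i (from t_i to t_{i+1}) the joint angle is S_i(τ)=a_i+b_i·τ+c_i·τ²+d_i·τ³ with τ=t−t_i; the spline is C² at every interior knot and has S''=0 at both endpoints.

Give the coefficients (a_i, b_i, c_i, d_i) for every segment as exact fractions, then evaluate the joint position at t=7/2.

  seg 0: a=5 b=-13/3 c=0 d=2/9
  seg 1: a=-2 b=5/3 c=2 d=-2/3
S(7/2) = -3/4

Δ: Δ0=-7/3, Δ1=3
row 1: diag=8, rhs=32; c'=1/8, d'=4
back: M1=4
M: M0=0, M1=4, M2=0
seg 0: a=5, c=M0/2=0, d=(M1−M0)/(6·3)=2/9, b=Δ0−h0·(2M0+M1)/6=-13/3
seg 1: a=-2, c=M1/2=2, d=(M2−M1)/(6·1)=-2/3, b=Δ1−h1·(2M1+M2)/6=5/3
t_q=7/2 → seg 1, τ=1/2; S=-2+5/3·τ+2·τ²+-2/3·τ³=-3/4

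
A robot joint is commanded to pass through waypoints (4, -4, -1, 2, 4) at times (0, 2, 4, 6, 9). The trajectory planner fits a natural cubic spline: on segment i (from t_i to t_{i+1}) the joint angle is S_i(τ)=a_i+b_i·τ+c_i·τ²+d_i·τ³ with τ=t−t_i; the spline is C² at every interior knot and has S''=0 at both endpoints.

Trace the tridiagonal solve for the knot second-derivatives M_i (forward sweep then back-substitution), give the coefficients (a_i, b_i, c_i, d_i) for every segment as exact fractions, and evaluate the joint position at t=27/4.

Δ: Δ0=-4, Δ1=3/2, Δ2=3/2, Δ3=2/3
row 1: diag=8, rhs=33; c'=1/4, d'=33/8
row 2: denom=8−2·1/4=15/2; d'=(0−2·33/8)/(15/2)=-11/10
row 3: denom=10−2·4/15=142/15; d'=(-5−2·-11/10)/(142/15)=-21/71
back: M3=-21/71
back: M2=-11/10−4/15·-21/71=-145/142
back: M1=33/8−1/4·-145/142=311/71
M: M0=0, M1=311/71, M2=-145/142, M3=-21/71, M4=0
seg 0: a=4, c=M0/2=0, d=(M1−M0)/(6·2)=311/852, b=Δ0−h0·(2M0+M1)/6=-1163/213
seg 1: a=-4, c=M1/2=311/142, d=(M2−M1)/(6·2)=-767/1704, b=Δ1−h1·(2M1+M2)/6=-230/213
seg 2: a=-1, c=M2/2=-145/284, d=(M3−M2)/(6·2)=103/1704, b=Δ2−h2·(2M2+M3)/6=971/426
seg 3: a=2, c=M3/2=-21/142, d=(M4−M3)/(6·3)=7/426, b=Δ3−h3·(2M3+M4)/6=205/213
t_q=27/4 → seg 3, τ=3/4; S=2+205/213·τ+-21/142·τ²+7/426·τ³=24043/9088

  seg 0: a=4 b=-1163/213 c=0 d=311/852
  seg 1: a=-4 b=-230/213 c=311/142 d=-767/1704
  seg 2: a=-1 b=971/426 c=-145/284 d=103/1704
  seg 3: a=2 b=205/213 c=-21/142 d=7/426
S(27/4) = 24043/9088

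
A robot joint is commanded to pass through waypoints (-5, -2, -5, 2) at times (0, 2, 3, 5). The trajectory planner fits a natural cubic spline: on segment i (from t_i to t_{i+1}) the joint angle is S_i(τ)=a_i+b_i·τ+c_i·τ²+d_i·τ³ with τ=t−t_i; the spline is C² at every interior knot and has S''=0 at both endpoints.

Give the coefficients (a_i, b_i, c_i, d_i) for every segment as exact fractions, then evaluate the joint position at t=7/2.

  seg 0: a=-5 b=239/70 c=0 d=-67/140
  seg 1: a=-2 b=-163/70 c=-201/70 d=11/5
  seg 2: a=-5 b=-103/70 c=261/70 d=-87/140
S(7/2) = -781/160

Δ: Δ0=3/2, Δ1=-3, Δ2=7/2
row 1: diag=6, rhs=-27; c'=1/6, d'=-9/2
row 2: denom=6−1·1/6=35/6; d'=(39−1·-9/2)/(35/6)=261/35
back: M2=261/35
back: M1=-9/2−1/6·261/35=-201/35
M: M0=0, M1=-201/35, M2=261/35, M3=0
seg 0: a=-5, c=M0/2=0, d=(M1−M0)/(6·2)=-67/140, b=Δ0−h0·(2M0+M1)/6=239/70
seg 1: a=-2, c=M1/2=-201/70, d=(M2−M1)/(6·1)=11/5, b=Δ1−h1·(2M1+M2)/6=-163/70
seg 2: a=-5, c=M2/2=261/70, d=(M3−M2)/(6·2)=-87/140, b=Δ2−h2·(2M2+M3)/6=-103/70
t_q=7/2 → seg 2, τ=1/2; S=-5+-103/70·τ+261/70·τ²+-87/140·τ³=-781/160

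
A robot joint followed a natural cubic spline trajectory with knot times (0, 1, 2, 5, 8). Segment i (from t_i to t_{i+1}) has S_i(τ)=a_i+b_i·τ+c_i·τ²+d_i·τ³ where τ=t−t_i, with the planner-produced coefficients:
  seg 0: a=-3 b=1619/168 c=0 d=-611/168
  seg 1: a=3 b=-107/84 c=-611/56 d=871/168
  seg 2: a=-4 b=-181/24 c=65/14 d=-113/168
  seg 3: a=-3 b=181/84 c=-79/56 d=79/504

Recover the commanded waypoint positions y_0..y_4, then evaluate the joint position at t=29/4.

y_0=-3 y_1=3 y_2=-4 y_3=-3 y_4=-5
S(29/4) = -12573/3584

y_0 = S_0(0) = a_0 = -3
y_1 = S_1(0) = a_1 = 3
y_2 = S_2(0) = a_2 = -4
y_3 = S_3(0) = a_3 = -3
y_4 = S_3(3) = -5
t_q=29/4 is in segment 3 (τ=9/4); S_3(τ)=-12573/3584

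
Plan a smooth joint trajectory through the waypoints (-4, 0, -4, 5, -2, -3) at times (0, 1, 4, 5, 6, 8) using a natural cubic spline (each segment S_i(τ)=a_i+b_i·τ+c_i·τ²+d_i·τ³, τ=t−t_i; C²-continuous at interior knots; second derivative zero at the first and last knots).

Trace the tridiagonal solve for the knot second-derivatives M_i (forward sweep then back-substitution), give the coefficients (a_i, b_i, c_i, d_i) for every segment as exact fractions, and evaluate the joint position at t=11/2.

Δ: Δ0=4, Δ1=-4/3, Δ2=9, Δ3=-7, Δ4=-1/2
row 1: diag=8, rhs=-32; c'=3/8, d'=-4
row 2: denom=8−3·3/8=55/8; d'=(62−3·-4)/(55/8)=592/55
row 3: denom=4−1·8/55=212/55; d'=(-96−1·592/55)/(212/55)=-1468/53
row 4: denom=6−1·55/212=1217/212; d'=(39−1·-1468/53)/(1217/212)=14140/1217
back: M4=14140/1217
back: M3=-1468/53−55/212·14140/1217=-37377/1217
back: M2=592/55−8/55·-37377/1217=18536/1217
back: M1=-4−3/8·18536/1217=-11819/1217
M: M0=0, M1=-11819/1217, M2=18536/1217, M3=-37377/1217, M4=14140/1217, M5=0
seg 0: a=-4, c=M0/2=0, d=(M1−M0)/(6·1)=-11819/7302, b=Δ0−h0·(2M0+M1)/6=41027/7302
seg 1: a=0, c=M1/2=-11819/2434, d=(M2−M1)/(6·3)=30355/21906, b=Δ1−h1·(2M1+M2)/6=2785/3651
seg 2: a=-4, c=M2/2=9268/1217, d=(M3−M2)/(6·1)=-55913/7302, b=Δ2−h2·(2M2+M3)/6=66023/7302
seg 3: a=5, c=M3/2=-37377/2434, d=(M4−M3)/(6·1)=51517/7302, b=Δ3−h3·(2M3+M4)/6=4750/3651
seg 4: a=-2, c=M4/2=7070/1217, d=(M5−M4)/(6·2)=-3535/3651, b=Δ4−h4·(2M4+M5)/6=-60211/7302
t_q=11/2 → seg 3, τ=1/2; S=5+4750/3651·τ+-37377/2434·τ²+51517/7302·τ³=52445/19472

  seg 0: a=-4 b=41027/7302 c=0 d=-11819/7302
  seg 1: a=0 b=2785/3651 c=-11819/2434 d=30355/21906
  seg 2: a=-4 b=66023/7302 c=9268/1217 d=-55913/7302
  seg 3: a=5 b=4750/3651 c=-37377/2434 d=51517/7302
  seg 4: a=-2 b=-60211/7302 c=7070/1217 d=-3535/3651
S(11/2) = 52445/19472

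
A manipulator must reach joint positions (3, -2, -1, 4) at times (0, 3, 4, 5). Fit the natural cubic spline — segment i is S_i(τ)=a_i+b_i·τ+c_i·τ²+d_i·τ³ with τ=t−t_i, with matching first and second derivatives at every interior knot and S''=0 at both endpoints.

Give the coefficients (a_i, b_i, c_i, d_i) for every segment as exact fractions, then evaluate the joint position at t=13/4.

  seg 0: a=3 b=-215/93 c=0 d=20/279
  seg 1: a=-2 b=-35/93 c=20/31 d=68/93
  seg 2: a=-1 b=289/93 c=88/31 d=-88/93
S(13/4) = -1013/496

Δ: Δ0=-5/3, Δ1=1, Δ2=5
row 1: diag=8, rhs=16; c'=1/8, d'=2
row 2: denom=4−1·1/8=31/8; d'=(24−1·2)/(31/8)=176/31
back: M2=176/31
back: M1=2−1/8·176/31=40/31
M: M0=0, M1=40/31, M2=176/31, M3=0
seg 0: a=3, c=M0/2=0, d=(M1−M0)/(6·3)=20/279, b=Δ0−h0·(2M0+M1)/6=-215/93
seg 1: a=-2, c=M1/2=20/31, d=(M2−M1)/(6·1)=68/93, b=Δ1−h1·(2M1+M2)/6=-35/93
seg 2: a=-1, c=M2/2=88/31, d=(M3−M2)/(6·1)=-88/93, b=Δ2−h2·(2M2+M3)/6=289/93
t_q=13/4 → seg 1, τ=1/4; S=-2+-35/93·τ+20/31·τ²+68/93·τ³=-1013/496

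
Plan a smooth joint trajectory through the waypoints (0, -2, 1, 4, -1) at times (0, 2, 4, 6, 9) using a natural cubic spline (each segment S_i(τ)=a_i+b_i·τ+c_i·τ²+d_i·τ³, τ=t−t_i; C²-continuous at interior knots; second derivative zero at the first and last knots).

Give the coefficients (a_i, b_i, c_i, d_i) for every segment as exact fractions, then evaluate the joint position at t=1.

  seg 0: a=0 b=-346/213 c=0 d=133/852
  seg 1: a=-2 b=53/213 c=133/142 d=-265/1704
  seg 2: a=1 b=907/426 c=1/284 d=-271/1704
  seg 3: a=4 b=50/213 c=-135/142 d=15/142
S(1) = -417/284

Δ: Δ0=-1, Δ1=3/2, Δ2=3/2, Δ3=-5/3
row 1: diag=8, rhs=15; c'=1/4, d'=15/8
row 2: denom=8−2·1/4=15/2; d'=(0−2·15/8)/(15/2)=-1/2
row 3: denom=10−2·4/15=142/15; d'=(-19−2·-1/2)/(142/15)=-135/71
back: M3=-135/71
back: M2=-1/2−4/15·-135/71=1/142
back: M1=15/8−1/4·1/142=133/71
M: M0=0, M1=133/71, M2=1/142, M3=-135/71, M4=0
seg 0: a=0, c=M0/2=0, d=(M1−M0)/(6·2)=133/852, b=Δ0−h0·(2M0+M1)/6=-346/213
seg 1: a=-2, c=M1/2=133/142, d=(M2−M1)/(6·2)=-265/1704, b=Δ1−h1·(2M1+M2)/6=53/213
seg 2: a=1, c=M2/2=1/284, d=(M3−M2)/(6·2)=-271/1704, b=Δ2−h2·(2M2+M3)/6=907/426
seg 3: a=4, c=M3/2=-135/142, d=(M4−M3)/(6·3)=15/142, b=Δ3−h3·(2M3+M4)/6=50/213
t_q=1 → seg 0, τ=1; S=0+-346/213·τ+0·τ²+133/852·τ³=-417/284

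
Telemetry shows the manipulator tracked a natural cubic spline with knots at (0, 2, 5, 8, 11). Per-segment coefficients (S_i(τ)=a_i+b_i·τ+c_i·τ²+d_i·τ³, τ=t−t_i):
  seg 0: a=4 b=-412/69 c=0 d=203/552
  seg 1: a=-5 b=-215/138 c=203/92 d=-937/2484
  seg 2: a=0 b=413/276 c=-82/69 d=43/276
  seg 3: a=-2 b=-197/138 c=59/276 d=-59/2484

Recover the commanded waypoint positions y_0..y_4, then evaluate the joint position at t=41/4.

y_0 = S_0(0) = a_0 = 4
y_1 = S_1(0) = a_1 = -5
y_2 = S_2(0) = a_2 = 0
y_3 = S_3(0) = a_3 = -2
y_4 = S_3(3) = -5
t_q=41/4 is in segment 3 (τ=9/4); S_3(τ)=-25909/5888

y_0=4 y_1=-5 y_2=0 y_3=-2 y_4=-5
S(41/4) = -25909/5888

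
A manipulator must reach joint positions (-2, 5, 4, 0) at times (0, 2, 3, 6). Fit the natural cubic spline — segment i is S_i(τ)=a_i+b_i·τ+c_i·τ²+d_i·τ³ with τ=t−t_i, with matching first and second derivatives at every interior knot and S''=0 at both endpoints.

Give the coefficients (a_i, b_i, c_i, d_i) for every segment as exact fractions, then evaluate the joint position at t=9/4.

Δ: Δ0=7/2, Δ1=-1, Δ2=-4/3
row 1: diag=6, rhs=-27; c'=1/6, d'=-9/2
row 2: denom=8−1·1/6=47/6; d'=(-2−1·-9/2)/(47/6)=15/47
back: M2=15/47
back: M1=-9/2−1/6·15/47=-214/47
M: M0=0, M1=-214/47, M2=15/47, M3=0
seg 0: a=-2, c=M0/2=0, d=(M1−M0)/(6·2)=-107/282, b=Δ0−h0·(2M0+M1)/6=1415/282
seg 1: a=5, c=M1/2=-107/47, d=(M2−M1)/(6·1)=229/282, b=Δ1−h1·(2M1+M2)/6=131/282
seg 2: a=4, c=M2/2=15/94, d=(M3−M2)/(6·3)=-5/282, b=Δ2−h2·(2M2+M3)/6=-233/141
t_q=9/4 → seg 1, τ=1/4; S=5+131/282·τ+-107/47·τ²+229/282·τ³=29999/6016

  seg 0: a=-2 b=1415/282 c=0 d=-107/282
  seg 1: a=5 b=131/282 c=-107/47 d=229/282
  seg 2: a=4 b=-233/141 c=15/94 d=-5/282
S(9/4) = 29999/6016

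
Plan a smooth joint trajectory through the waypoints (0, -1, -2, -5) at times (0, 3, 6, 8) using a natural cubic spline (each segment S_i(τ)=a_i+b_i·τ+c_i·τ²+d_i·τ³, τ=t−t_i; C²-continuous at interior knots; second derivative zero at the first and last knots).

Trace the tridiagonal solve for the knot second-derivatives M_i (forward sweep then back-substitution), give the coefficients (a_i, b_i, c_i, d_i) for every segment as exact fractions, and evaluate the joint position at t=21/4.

  seg 0: a=0 b=-95/222 c=0 d=7/666
  seg 1: a=-1 b=-16/111 c=7/74 d=-35/666
  seg 2: a=-2 b=-221/222 c=-14/37 d=7/111
S(21/4) = -6839/4736

Δ: Δ0=-1/3, Δ1=-1/3, Δ2=-3/2
row 1: diag=12, rhs=0; c'=1/4, d'=0
row 2: denom=10−3·1/4=37/4; d'=(-7−3·0)/(37/4)=-28/37
back: M2=-28/37
back: M1=0−1/4·-28/37=7/37
M: M0=0, M1=7/37, M2=-28/37, M3=0
seg 0: a=0, c=M0/2=0, d=(M1−M0)/(6·3)=7/666, b=Δ0−h0·(2M0+M1)/6=-95/222
seg 1: a=-1, c=M1/2=7/74, d=(M2−M1)/(6·3)=-35/666, b=Δ1−h1·(2M1+M2)/6=-16/111
seg 2: a=-2, c=M2/2=-14/37, d=(M3−M2)/(6·2)=7/111, b=Δ2−h2·(2M2+M3)/6=-221/222
t_q=21/4 → seg 1, τ=9/4; S=-1+-16/111·τ+7/74·τ²+-35/666·τ³=-6839/4736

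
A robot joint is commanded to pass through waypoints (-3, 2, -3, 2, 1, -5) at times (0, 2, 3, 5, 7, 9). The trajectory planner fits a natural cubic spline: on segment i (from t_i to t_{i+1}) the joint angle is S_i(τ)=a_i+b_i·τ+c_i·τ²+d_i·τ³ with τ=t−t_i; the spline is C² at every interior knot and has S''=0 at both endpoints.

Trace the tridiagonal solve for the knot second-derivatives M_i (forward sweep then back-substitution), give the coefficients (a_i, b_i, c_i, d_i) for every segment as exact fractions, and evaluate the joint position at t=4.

  seg 0: a=-3 b=5333/954 c=0 d=-737/954
  seg 1: a=2 b=-3511/954 c=-737/159 d=3163/954
  seg 2: a=-3 b=-1433/477 c=563/106 d=-4883/3816
  seg 3: a=2 b=2753/954 c=-1505/636 d=1285/3816
  seg 4: a=1 b=-1211/477 c=-55/159 d=55/954
S(4) = -2509/1272

Δ: Δ0=5/2, Δ1=-5, Δ2=5/2, Δ3=-1/2, Δ4=-3
row 1: diag=6, rhs=-45; c'=1/6, d'=-15/2
row 2: denom=6−1·1/6=35/6; d'=(45−1·-15/2)/(35/6)=9
row 3: denom=8−2·12/35=256/35; d'=(-18−2·9)/(256/35)=-315/64
row 4: denom=8−2·35/128=477/64; d'=(-15−2·-315/64)/(477/64)=-110/159
back: M4=-110/159
back: M3=-315/64−35/128·-110/159=-1505/318
back: M2=9−12/35·-1505/318=563/53
back: M1=-15/2−1/6·563/53=-1474/159
M: M0=0, M1=-1474/159, M2=563/53, M3=-1505/318, M4=-110/159, M5=0
seg 0: a=-3, c=M0/2=0, d=(M1−M0)/(6·2)=-737/954, b=Δ0−h0·(2M0+M1)/6=5333/954
seg 1: a=2, c=M1/2=-737/159, d=(M2−M1)/(6·1)=3163/954, b=Δ1−h1·(2M1+M2)/6=-3511/954
seg 2: a=-3, c=M2/2=563/106, d=(M3−M2)/(6·2)=-4883/3816, b=Δ2−h2·(2M2+M3)/6=-1433/477
seg 3: a=2, c=M3/2=-1505/636, d=(M4−M3)/(6·2)=1285/3816, b=Δ3−h3·(2M3+M4)/6=2753/954
seg 4: a=1, c=M4/2=-55/159, d=(M5−M4)/(6·2)=55/954, b=Δ4−h4·(2M4+M5)/6=-1211/477
t_q=4 → seg 2, τ=1; S=-3+-1433/477·τ+563/106·τ²+-4883/3816·τ³=-2509/1272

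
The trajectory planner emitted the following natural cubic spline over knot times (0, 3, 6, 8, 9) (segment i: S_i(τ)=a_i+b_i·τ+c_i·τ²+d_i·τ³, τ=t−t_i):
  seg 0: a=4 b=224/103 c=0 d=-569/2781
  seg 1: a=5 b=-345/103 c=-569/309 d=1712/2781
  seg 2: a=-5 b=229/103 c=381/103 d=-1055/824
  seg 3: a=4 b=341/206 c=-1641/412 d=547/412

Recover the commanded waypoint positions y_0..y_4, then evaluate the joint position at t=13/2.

y_0 = S_0(0) = a_0 = 4
y_1 = S_1(0) = a_1 = 5
y_2 = S_2(0) = a_2 = -5
y_3 = S_3(0) = a_3 = 4
y_4 = S_3(1) = 3
t_q=13/2 is in segment 2 (τ=1/2); S_2(τ)=-20591/6592

y_0=4 y_1=5 y_2=-5 y_3=4 y_4=3
S(13/2) = -20591/6592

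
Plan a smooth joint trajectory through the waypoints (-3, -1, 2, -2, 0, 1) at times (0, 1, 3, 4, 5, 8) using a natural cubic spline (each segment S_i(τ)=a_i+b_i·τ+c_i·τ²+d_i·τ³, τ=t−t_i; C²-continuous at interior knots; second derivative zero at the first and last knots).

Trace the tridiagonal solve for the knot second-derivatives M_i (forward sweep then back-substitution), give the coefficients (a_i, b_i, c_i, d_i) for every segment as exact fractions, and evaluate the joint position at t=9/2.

  seg 0: a=-3 b=2305/1416 c=0 d=527/1416
  seg 1: a=-1 b=1943/708 c=527/472 d=-1231/1416
  seg 2: a=2 b=-2281/708 c=-1935/472 d=4703/1416
  seg 3: a=-2 b=-2063/1416 c=346/59 d=-3409/1416
  seg 4: a=0 b=2159/708 c=-641/472 d=641/4248
S(9/2) = -5903/3776

Δ: Δ0=2, Δ1=3/2, Δ2=-4, Δ3=2, Δ4=1/3
row 1: diag=6, rhs=-3; c'=1/3, d'=-1/2
row 2: denom=6−2·1/3=16/3; d'=(-33−2·-1/2)/(16/3)=-6
row 3: denom=4−1·3/16=61/16; d'=(36−1·-6)/(61/16)=672/61
row 4: denom=8−1·16/61=472/61; d'=(-10−1·672/61)/(472/61)=-641/236
back: M4=-641/236
back: M3=672/61−16/61·-641/236=692/59
back: M2=-6−3/16·692/59=-1935/236
back: M1=-1/2−1/3·-1935/236=527/236
M: M0=0, M1=527/236, M2=-1935/236, M3=692/59, M4=-641/236, M5=0
seg 0: a=-3, c=M0/2=0, d=(M1−M0)/(6·1)=527/1416, b=Δ0−h0·(2M0+M1)/6=2305/1416
seg 1: a=-1, c=M1/2=527/472, d=(M2−M1)/(6·2)=-1231/1416, b=Δ1−h1·(2M1+M2)/6=1943/708
seg 2: a=2, c=M2/2=-1935/472, d=(M3−M2)/(6·1)=4703/1416, b=Δ2−h2·(2M2+M3)/6=-2281/708
seg 3: a=-2, c=M3/2=346/59, d=(M4−M3)/(6·1)=-3409/1416, b=Δ3−h3·(2M3+M4)/6=-2063/1416
seg 4: a=0, c=M4/2=-641/472, d=(M5−M4)/(6·3)=641/4248, b=Δ4−h4·(2M4+M5)/6=2159/708
t_q=9/2 → seg 3, τ=1/2; S=-2+-2063/1416·τ+346/59·τ²+-3409/1416·τ³=-5903/3776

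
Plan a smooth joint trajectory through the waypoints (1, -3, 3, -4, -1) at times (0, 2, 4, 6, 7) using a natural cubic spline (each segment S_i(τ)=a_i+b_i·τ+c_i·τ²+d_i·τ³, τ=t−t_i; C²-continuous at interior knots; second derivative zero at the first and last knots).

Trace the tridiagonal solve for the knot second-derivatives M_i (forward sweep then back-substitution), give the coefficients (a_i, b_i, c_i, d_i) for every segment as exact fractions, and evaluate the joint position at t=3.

Δ: Δ0=-2, Δ1=3, Δ2=-7/2, Δ3=3
row 1: diag=8, rhs=30; c'=1/4, d'=15/4
row 2: denom=8−2·1/4=15/2; d'=(-39−2·15/4)/(15/2)=-31/5
row 3: denom=6−2·4/15=82/15; d'=(39−2·-31/5)/(82/15)=771/82
back: M3=771/82
back: M2=-31/5−4/15·771/82=-357/41
back: M1=15/4−1/4·-357/41=243/41
M: M0=0, M1=243/41, M2=-357/41, M3=771/82, M4=0
seg 0: a=1, c=M0/2=0, d=(M1−M0)/(6·2)=81/164, b=Δ0−h0·(2M0+M1)/6=-163/41
seg 1: a=-3, c=M1/2=243/82, d=(M2−M1)/(6·2)=-50/41, b=Δ1−h1·(2M1+M2)/6=80/41
seg 2: a=3, c=M2/2=-357/82, d=(M3−M2)/(6·2)=495/328, b=Δ2−h2·(2M2+M3)/6=-34/41
seg 3: a=-4, c=M3/2=771/164, d=(M4−M3)/(6·1)=-257/164, b=Δ3−h3·(2M3+M4)/6=-11/82
t_q=3 → seg 1, τ=1; S=-3+80/41·τ+243/82·τ²+-50/41·τ³=57/82

  seg 0: a=1 b=-163/41 c=0 d=81/164
  seg 1: a=-3 b=80/41 c=243/82 d=-50/41
  seg 2: a=3 b=-34/41 c=-357/82 d=495/328
  seg 3: a=-4 b=-11/82 c=771/164 d=-257/164
S(3) = 57/82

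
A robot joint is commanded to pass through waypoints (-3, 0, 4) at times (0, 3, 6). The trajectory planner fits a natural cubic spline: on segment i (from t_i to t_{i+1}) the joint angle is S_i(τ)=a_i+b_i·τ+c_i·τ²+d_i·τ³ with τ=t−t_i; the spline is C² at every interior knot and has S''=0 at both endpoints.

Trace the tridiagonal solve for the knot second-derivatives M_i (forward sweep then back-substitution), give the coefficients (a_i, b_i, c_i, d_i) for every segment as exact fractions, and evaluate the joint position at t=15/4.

Δ: Δ0=1, Δ1=4/3
row 1: diag=12, rhs=2; c'=1/4, d'=1/6
back: M1=1/6
M: M0=0, M1=1/6, M2=0
seg 0: a=-3, c=M0/2=0, d=(M1−M0)/(6·3)=1/108, b=Δ0−h0·(2M0+M1)/6=11/12
seg 1: a=0, c=M1/2=1/12, d=(M2−M1)/(6·3)=-1/108, b=Δ1−h1·(2M1+M2)/6=7/6
t_q=15/4 → seg 1, τ=3/4; S=0+7/6·τ+1/12·τ²+-1/108·τ³=235/256

  seg 0: a=-3 b=11/12 c=0 d=1/108
  seg 1: a=0 b=7/6 c=1/12 d=-1/108
S(15/4) = 235/256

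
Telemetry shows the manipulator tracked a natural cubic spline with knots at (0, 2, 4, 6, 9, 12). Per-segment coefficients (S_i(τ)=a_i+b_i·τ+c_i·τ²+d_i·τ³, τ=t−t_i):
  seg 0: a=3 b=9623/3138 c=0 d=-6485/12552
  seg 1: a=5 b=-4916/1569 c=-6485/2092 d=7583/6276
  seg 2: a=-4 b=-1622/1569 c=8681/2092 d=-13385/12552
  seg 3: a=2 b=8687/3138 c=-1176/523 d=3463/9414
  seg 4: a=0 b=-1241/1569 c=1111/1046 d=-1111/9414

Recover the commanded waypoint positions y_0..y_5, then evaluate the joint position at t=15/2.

y_0=3 y_1=5 y_2=-4 y_3=2 y_4=0 y_5=4
S(15/2) = 19537/8368

y_0 = S_0(0) = a_0 = 3
y_1 = S_1(0) = a_1 = 5
y_2 = S_2(0) = a_2 = -4
y_3 = S_3(0) = a_3 = 2
y_4 = S_4(0) = a_4 = 0
y_5 = S_4(3) = 4
t_q=15/2 is in segment 3 (τ=3/2); S_3(τ)=19537/8368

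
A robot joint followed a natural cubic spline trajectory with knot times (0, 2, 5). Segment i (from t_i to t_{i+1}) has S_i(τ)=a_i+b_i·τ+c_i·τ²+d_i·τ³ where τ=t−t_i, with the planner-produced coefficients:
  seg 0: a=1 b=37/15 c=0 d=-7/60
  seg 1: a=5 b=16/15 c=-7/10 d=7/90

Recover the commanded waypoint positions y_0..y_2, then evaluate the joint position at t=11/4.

y_0 = S_0(0) = a_0 = 1
y_1 = S_1(0) = a_1 = 5
y_2 = S_1(3) = 4
t_q=11/4 is in segment 1 (τ=3/4); S_1(τ)=3481/640

y_0=1 y_1=5 y_2=4
S(11/4) = 3481/640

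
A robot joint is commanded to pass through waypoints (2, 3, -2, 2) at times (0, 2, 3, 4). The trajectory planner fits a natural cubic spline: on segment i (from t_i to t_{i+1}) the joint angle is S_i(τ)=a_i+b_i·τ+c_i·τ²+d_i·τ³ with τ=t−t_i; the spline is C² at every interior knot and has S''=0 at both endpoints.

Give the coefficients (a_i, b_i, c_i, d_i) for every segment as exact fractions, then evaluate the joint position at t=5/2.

Δ: Δ0=1/2, Δ1=-5, Δ2=4
row 1: diag=6, rhs=-33; c'=1/6, d'=-11/2
row 2: denom=4−1·1/6=23/6; d'=(54−1·-11/2)/(23/6)=357/23
back: M2=357/23
back: M1=-11/2−1/6·357/23=-186/23
M: M0=0, M1=-186/23, M2=357/23, M3=0
seg 0: a=2, c=M0/2=0, d=(M1−M0)/(6·2)=-31/46, b=Δ0−h0·(2M0+M1)/6=147/46
seg 1: a=3, c=M1/2=-93/23, d=(M2−M1)/(6·1)=181/46, b=Δ1−h1·(2M1+M2)/6=-225/46
seg 2: a=-2, c=M2/2=357/46, d=(M3−M2)/(6·1)=-119/46, b=Δ2−h2·(2M2+M3)/6=-27/23
t_q=5/2 → seg 1, τ=1/2; S=3+-225/46·τ+-93/23·τ²+181/46·τ³=13/368

  seg 0: a=2 b=147/46 c=0 d=-31/46
  seg 1: a=3 b=-225/46 c=-93/23 d=181/46
  seg 2: a=-2 b=-27/23 c=357/46 d=-119/46
S(5/2) = 13/368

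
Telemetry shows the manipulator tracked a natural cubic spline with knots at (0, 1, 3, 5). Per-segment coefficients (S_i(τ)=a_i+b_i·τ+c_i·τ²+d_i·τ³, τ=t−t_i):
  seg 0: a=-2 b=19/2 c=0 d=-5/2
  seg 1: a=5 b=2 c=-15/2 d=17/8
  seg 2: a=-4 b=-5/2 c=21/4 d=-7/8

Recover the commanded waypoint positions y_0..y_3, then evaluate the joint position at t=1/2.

y_0 = S_0(0) = a_0 = -2
y_1 = S_1(0) = a_1 = 5
y_2 = S_2(0) = a_2 = -4
y_3 = S_2(2) = 5
t_q=1/2 is in segment 0 (τ=1/2); S_0(τ)=39/16

y_0=-2 y_1=5 y_2=-4 y_3=5
S(1/2) = 39/16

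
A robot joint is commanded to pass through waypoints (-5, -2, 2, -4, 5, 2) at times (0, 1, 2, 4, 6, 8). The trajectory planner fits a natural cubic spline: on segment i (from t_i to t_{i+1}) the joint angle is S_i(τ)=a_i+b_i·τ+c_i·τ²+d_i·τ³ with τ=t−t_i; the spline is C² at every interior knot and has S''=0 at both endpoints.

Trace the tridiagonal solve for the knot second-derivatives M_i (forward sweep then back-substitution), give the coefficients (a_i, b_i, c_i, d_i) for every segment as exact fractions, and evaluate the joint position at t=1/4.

Δ: Δ0=3, Δ1=4, Δ2=-3, Δ3=9/2, Δ4=-3/2
row 1: diag=4, rhs=6; c'=1/4, d'=3/2
row 2: denom=6−1·1/4=23/4; d'=(-42−1·3/2)/(23/4)=-174/23
row 3: denom=8−2·8/23=168/23; d'=(45−2·-174/23)/(168/23)=461/56
row 4: denom=8−2·23/84=313/42; d'=(-36−2·461/56)/(313/42)=-4407/626
back: M4=-4407/626
back: M3=461/56−23/84·-4407/626=3180/313
back: M2=-174/23−8/23·3180/313=-3474/313
back: M1=3/2−1/4·-3474/313=1338/313
M: M0=0, M1=1338/313, M2=-3474/313, M3=3180/313, M4=-4407/626, M5=0
seg 0: a=-5, c=M0/2=0, d=(M1−M0)/(6·1)=223/313, b=Δ0−h0·(2M0+M1)/6=716/313
seg 1: a=-2, c=M1/2=669/313, d=(M2−M1)/(6·1)=-802/313, b=Δ1−h1·(2M1+M2)/6=1385/313
seg 2: a=2, c=M2/2=-1737/313, d=(M3−M2)/(6·2)=1109/626, b=Δ2−h2·(2M2+M3)/6=317/313
seg 3: a=-4, c=M3/2=1590/313, d=(M4−M3)/(6·2)=-3589/2504, b=Δ3−h3·(2M3+M4)/6=23/313
seg 4: a=5, c=M4/2=-4407/1252, d=(M5−M4)/(6·2)=1469/2504, b=Δ4−h4·(2M4+M5)/6=1999/626
t_q=1/4 → seg 0, τ=1/4; S=-5+716/313·τ+0·τ²+223/313·τ³=-88481/20032

  seg 0: a=-5 b=716/313 c=0 d=223/313
  seg 1: a=-2 b=1385/313 c=669/313 d=-802/313
  seg 2: a=2 b=317/313 c=-1737/313 d=1109/626
  seg 3: a=-4 b=23/313 c=1590/313 d=-3589/2504
  seg 4: a=5 b=1999/626 c=-4407/1252 d=1469/2504
S(1/4) = -88481/20032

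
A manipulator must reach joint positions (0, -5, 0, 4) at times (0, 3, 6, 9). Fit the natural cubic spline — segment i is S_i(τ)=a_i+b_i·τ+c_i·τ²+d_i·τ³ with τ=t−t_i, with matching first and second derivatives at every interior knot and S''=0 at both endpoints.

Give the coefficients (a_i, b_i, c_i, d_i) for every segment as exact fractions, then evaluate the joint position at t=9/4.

Δ: Δ0=-5/3, Δ1=5/3, Δ2=4/3
row 1: diag=12, rhs=20; c'=1/4, d'=5/3
row 2: denom=12−3·1/4=45/4; d'=(-2−3·5/3)/(45/4)=-28/45
back: M2=-28/45
back: M1=5/3−1/4·-28/45=82/45
M: M0=0, M1=82/45, M2=-28/45, M3=0
seg 0: a=0, c=M0/2=0, d=(M1−M0)/(6·3)=41/405, b=Δ0−h0·(2M0+M1)/6=-116/45
seg 1: a=-5, c=M1/2=41/45, d=(M2−M1)/(6·3)=-11/81, b=Δ1−h1·(2M1+M2)/6=7/45
seg 2: a=0, c=M2/2=-14/45, d=(M3−M2)/(6·3)=14/405, b=Δ2−h2·(2M2+M3)/6=88/45
t_q=9/4 → seg 0, τ=9/4; S=0+-116/45·τ+0·τ²+41/405·τ³=-1487/320

  seg 0: a=0 b=-116/45 c=0 d=41/405
  seg 1: a=-5 b=7/45 c=41/45 d=-11/81
  seg 2: a=0 b=88/45 c=-14/45 d=14/405
S(9/4) = -1487/320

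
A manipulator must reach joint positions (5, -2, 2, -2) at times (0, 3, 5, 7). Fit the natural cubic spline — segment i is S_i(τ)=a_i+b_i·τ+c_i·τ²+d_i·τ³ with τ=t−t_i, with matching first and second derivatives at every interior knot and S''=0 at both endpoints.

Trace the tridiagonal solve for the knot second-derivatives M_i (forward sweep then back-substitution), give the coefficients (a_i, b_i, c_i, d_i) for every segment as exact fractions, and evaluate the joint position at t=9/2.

  seg 0: a=5 b=-229/57 c=0 d=32/171
  seg 1: a=-2 b=59/57 c=32/19 d=-137/228
  seg 2: a=2 b=32/57 c=-73/38 d=73/228
S(9/2) = 799/608

Δ: Δ0=-7/3, Δ1=2, Δ2=-2
row 1: diag=10, rhs=26; c'=1/5, d'=13/5
row 2: denom=8−2·1/5=38/5; d'=(-24−2·13/5)/(38/5)=-73/19
back: M2=-73/19
back: M1=13/5−1/5·-73/19=64/19
M: M0=0, M1=64/19, M2=-73/19, M3=0
seg 0: a=5, c=M0/2=0, d=(M1−M0)/(6·3)=32/171, b=Δ0−h0·(2M0+M1)/6=-229/57
seg 1: a=-2, c=M1/2=32/19, d=(M2−M1)/(6·2)=-137/228, b=Δ1−h1·(2M1+M2)/6=59/57
seg 2: a=2, c=M2/2=-73/38, d=(M3−M2)/(6·2)=73/228, b=Δ2−h2·(2M2+M3)/6=32/57
t_q=9/2 → seg 1, τ=3/2; S=-2+59/57·τ+32/19·τ²+-137/228·τ³=799/608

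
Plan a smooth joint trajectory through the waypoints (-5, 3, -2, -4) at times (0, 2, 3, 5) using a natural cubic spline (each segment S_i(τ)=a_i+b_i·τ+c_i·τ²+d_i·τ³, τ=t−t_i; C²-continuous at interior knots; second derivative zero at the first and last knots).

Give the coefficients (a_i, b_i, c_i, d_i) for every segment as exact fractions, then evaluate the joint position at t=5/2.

Δ: Δ0=4, Δ1=-5, Δ2=-1
row 1: diag=6, rhs=-54; c'=1/6, d'=-9
row 2: denom=6−1·1/6=35/6; d'=(24−1·-9)/(35/6)=198/35
back: M2=198/35
back: M1=-9−1/6·198/35=-348/35
M: M0=0, M1=-348/35, M2=198/35, M3=0
seg 0: a=-5, c=M0/2=0, d=(M1−M0)/(6·2)=-29/35, b=Δ0−h0·(2M0+M1)/6=256/35
seg 1: a=3, c=M1/2=-174/35, d=(M2−M1)/(6·1)=13/5, b=Δ1−h1·(2M1+M2)/6=-92/35
seg 2: a=-2, c=M2/2=99/35, d=(M3−M2)/(6·2)=-33/70, b=Δ2−h2·(2M2+M3)/6=-167/35
t_q=5/2 → seg 1, τ=1/2; S=3+-92/35·τ+-174/35·τ²+13/5·τ³=43/56

  seg 0: a=-5 b=256/35 c=0 d=-29/35
  seg 1: a=3 b=-92/35 c=-174/35 d=13/5
  seg 2: a=-2 b=-167/35 c=99/35 d=-33/70
S(5/2) = 43/56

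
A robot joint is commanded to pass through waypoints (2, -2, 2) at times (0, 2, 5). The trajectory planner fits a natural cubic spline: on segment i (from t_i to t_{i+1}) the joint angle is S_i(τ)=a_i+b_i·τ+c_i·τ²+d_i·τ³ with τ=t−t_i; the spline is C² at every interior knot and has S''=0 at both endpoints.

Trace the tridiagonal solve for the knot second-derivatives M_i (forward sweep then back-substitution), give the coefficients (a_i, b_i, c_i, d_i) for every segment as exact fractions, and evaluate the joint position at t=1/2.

Δ: Δ0=-2, Δ1=4/3
row 1: diag=10, rhs=20; c'=3/10, d'=2
back: M1=2
M: M0=0, M1=2, M2=0
seg 0: a=2, c=M0/2=0, d=(M1−M0)/(6·2)=1/6, b=Δ0−h0·(2M0+M1)/6=-8/3
seg 1: a=-2, c=M1/2=1, d=(M2−M1)/(6·3)=-1/9, b=Δ1−h1·(2M1+M2)/6=-2/3
t_q=1/2 → seg 0, τ=1/2; S=2+-8/3·τ+0·τ²+1/6·τ³=11/16

  seg 0: a=2 b=-8/3 c=0 d=1/6
  seg 1: a=-2 b=-2/3 c=1 d=-1/9
S(1/2) = 11/16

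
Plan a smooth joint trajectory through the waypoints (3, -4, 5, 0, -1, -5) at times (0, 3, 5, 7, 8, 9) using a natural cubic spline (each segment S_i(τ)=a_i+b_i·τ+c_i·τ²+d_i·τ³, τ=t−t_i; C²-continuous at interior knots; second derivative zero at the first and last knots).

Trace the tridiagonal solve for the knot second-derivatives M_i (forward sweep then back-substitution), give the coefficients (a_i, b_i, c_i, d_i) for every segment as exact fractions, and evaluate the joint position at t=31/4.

  seg 0: a=3 b=-12335/2382 c=0 d=251/794
  seg 1: a=-4 b=3998/1191 c=2259/794 d=-10831/9528
  seg 2: a=5 b=2611/2382 c=-6313/1588 d=10373/9528
  seg 3: a=0 b=-2074/1191 c=1015/397 d=-2162/1191
  seg 4: a=-1 b=-2470/1191 c=-1147/397 d=1147/1191
S(31/4) = -8051/12704

Δ: Δ0=-7/3, Δ1=9/2, Δ2=-5/2, Δ3=-1, Δ4=-4
row 1: diag=10, rhs=41; c'=1/5, d'=41/10
row 2: denom=8−2·1/5=38/5; d'=(-42−2·41/10)/(38/5)=-251/38
row 3: denom=6−2·5/19=104/19; d'=(9−2·-251/38)/(104/19)=211/52
row 4: denom=4−1·19/104=397/104; d'=(-18−1·211/52)/(397/104)=-2294/397
back: M4=-2294/397
back: M3=211/52−19/104·-2294/397=2030/397
back: M2=-251/38−5/19·2030/397=-6313/794
back: M1=41/10−1/5·-6313/794=2259/397
M: M0=0, M1=2259/397, M2=-6313/794, M3=2030/397, M4=-2294/397, M5=0
seg 0: a=3, c=M0/2=0, d=(M1−M0)/(6·3)=251/794, b=Δ0−h0·(2M0+M1)/6=-12335/2382
seg 1: a=-4, c=M1/2=2259/794, d=(M2−M1)/(6·2)=-10831/9528, b=Δ1−h1·(2M1+M2)/6=3998/1191
seg 2: a=5, c=M2/2=-6313/1588, d=(M3−M2)/(6·2)=10373/9528, b=Δ2−h2·(2M2+M3)/6=2611/2382
seg 3: a=0, c=M3/2=1015/397, d=(M4−M3)/(6·1)=-2162/1191, b=Δ3−h3·(2M3+M4)/6=-2074/1191
seg 4: a=-1, c=M4/2=-1147/397, d=(M5−M4)/(6·1)=1147/1191, b=Δ4−h4·(2M4+M5)/6=-2470/1191
t_q=31/4 → seg 3, τ=3/4; S=0+-2074/1191·τ+1015/397·τ²+-2162/1191·τ³=-8051/12704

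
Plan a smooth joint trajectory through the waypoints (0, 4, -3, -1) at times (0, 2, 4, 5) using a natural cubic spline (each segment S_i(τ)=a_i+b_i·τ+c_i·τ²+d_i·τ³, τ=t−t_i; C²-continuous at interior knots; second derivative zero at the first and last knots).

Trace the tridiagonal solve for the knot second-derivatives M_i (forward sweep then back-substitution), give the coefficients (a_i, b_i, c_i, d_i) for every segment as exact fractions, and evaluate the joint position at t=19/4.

  seg 0: a=0 b=4 c=0 d=-1/2
  seg 1: a=4 b=-2 c=-3 d=9/8
  seg 2: a=-3 b=-1/2 c=15/4 d=-5/4
S(19/4) = -459/256

Δ: Δ0=2, Δ1=-7/2, Δ2=2
row 1: diag=8, rhs=-33; c'=1/4, d'=-33/8
row 2: denom=6−2·1/4=11/2; d'=(33−2·-33/8)/(11/2)=15/2
back: M2=15/2
back: M1=-33/8−1/4·15/2=-6
M: M0=0, M1=-6, M2=15/2, M3=0
seg 0: a=0, c=M0/2=0, d=(M1−M0)/(6·2)=-1/2, b=Δ0−h0·(2M0+M1)/6=4
seg 1: a=4, c=M1/2=-3, d=(M2−M1)/(6·2)=9/8, b=Δ1−h1·(2M1+M2)/6=-2
seg 2: a=-3, c=M2/2=15/4, d=(M3−M2)/(6·1)=-5/4, b=Δ2−h2·(2M2+M3)/6=-1/2
t_q=19/4 → seg 2, τ=3/4; S=-3+-1/2·τ+15/4·τ²+-5/4·τ³=-459/256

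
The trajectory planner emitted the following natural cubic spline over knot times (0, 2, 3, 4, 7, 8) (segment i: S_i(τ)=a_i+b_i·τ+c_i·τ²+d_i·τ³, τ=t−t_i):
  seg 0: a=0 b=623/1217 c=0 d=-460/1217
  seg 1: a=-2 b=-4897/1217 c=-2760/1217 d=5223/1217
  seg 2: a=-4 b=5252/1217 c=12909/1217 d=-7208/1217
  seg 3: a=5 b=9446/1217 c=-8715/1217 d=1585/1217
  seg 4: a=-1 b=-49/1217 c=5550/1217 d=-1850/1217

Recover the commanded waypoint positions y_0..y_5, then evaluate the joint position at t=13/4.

y_0=0 y_1=-2 y_2=-4 y_3=5 y_4=-1 y_5=2
S(13/4) = -45773/19472

y_0 = S_0(0) = a_0 = 0
y_1 = S_1(0) = a_1 = -2
y_2 = S_2(0) = a_2 = -4
y_3 = S_3(0) = a_3 = 5
y_4 = S_4(0) = a_4 = -1
y_5 = S_4(1) = 2
t_q=13/4 is in segment 2 (τ=1/4); S_2(τ)=-45773/19472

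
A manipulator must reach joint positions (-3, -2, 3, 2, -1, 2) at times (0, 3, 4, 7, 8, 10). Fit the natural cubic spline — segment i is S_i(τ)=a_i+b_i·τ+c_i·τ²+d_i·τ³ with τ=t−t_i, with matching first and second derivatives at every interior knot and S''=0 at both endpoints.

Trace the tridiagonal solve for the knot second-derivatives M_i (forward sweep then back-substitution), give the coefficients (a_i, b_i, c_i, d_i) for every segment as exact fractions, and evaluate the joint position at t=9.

Δ: Δ0=1/3, Δ1=5, Δ2=-1/3, Δ3=-3, Δ4=3/2
row 1: diag=8, rhs=28; c'=1/8, d'=7/2
row 2: denom=8−1·1/8=63/8; d'=(-32−1·7/2)/(63/8)=-284/63
row 3: denom=8−3·8/21=48/7; d'=(-16−3·-284/63)/(48/7)=-13/36
row 4: denom=6−1·7/48=281/48; d'=(27−1·-13/36)/(281/48)=3940/843
back: M4=3940/843
back: M3=-13/36−7/48·3940/843=-293/281
back: M2=-284/63−8/21·-293/281=-10396/2529
back: M1=7/2−1/8·-10396/2529=10151/2529
M: M0=0, M1=10151/2529, M2=-10396/2529, M3=-293/281, M4=3940/843, M5=0
seg 0: a=-3, c=M0/2=0, d=(M1−M0)/(6·3)=10151/45522, b=Δ0−h0·(2M0+M1)/6=-8465/5058
seg 1: a=-2, c=M1/2=10151/5058, d=(M2−M1)/(6·1)=-761/562, b=Δ1−h1·(2M1+M2)/6=10994/2529
seg 2: a=3, c=M2/2=-5198/2529, d=(M3−M2)/(6·3)=7759/45522, b=Δ2−h2·(2M2+M3)/6=21743/5058
seg 3: a=2, c=M3/2=-293/562, d=(M4−M3)/(6·1)=4819/5058, b=Δ3−h3·(2M3+M4)/6=-8678/2529
seg 4: a=-1, c=M4/2=1970/843, d=(M5−M4)/(6·2)=-985/2529, b=Δ4−h4·(2M4+M5)/6=-8173/5058
t_q=9 → seg 4, τ=1; S=-1+-8173/5058·τ+1970/843·τ²+-985/2529·τ³=-1127/1686

  seg 0: a=-3 b=-8465/5058 c=0 d=10151/45522
  seg 1: a=-2 b=10994/2529 c=10151/5058 d=-761/562
  seg 2: a=3 b=21743/5058 c=-5198/2529 d=7759/45522
  seg 3: a=2 b=-8678/2529 c=-293/562 d=4819/5058
  seg 4: a=-1 b=-8173/5058 c=1970/843 d=-985/2529
S(9) = -1127/1686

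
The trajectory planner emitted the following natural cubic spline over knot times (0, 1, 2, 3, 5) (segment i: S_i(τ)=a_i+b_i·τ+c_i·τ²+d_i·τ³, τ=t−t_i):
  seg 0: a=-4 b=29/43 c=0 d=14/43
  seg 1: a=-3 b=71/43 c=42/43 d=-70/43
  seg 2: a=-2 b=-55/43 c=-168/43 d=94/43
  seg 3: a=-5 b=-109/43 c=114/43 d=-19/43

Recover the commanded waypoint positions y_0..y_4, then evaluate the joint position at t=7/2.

y_0=-4 y_1=-3 y_2=-2 y_3=-5 y_4=-3
S(7/2) = -1947/344

y_0 = S_0(0) = a_0 = -4
y_1 = S_1(0) = a_1 = -3
y_2 = S_2(0) = a_2 = -2
y_3 = S_3(0) = a_3 = -5
y_4 = S_3(2) = -3
t_q=7/2 is in segment 3 (τ=1/2); S_3(τ)=-1947/344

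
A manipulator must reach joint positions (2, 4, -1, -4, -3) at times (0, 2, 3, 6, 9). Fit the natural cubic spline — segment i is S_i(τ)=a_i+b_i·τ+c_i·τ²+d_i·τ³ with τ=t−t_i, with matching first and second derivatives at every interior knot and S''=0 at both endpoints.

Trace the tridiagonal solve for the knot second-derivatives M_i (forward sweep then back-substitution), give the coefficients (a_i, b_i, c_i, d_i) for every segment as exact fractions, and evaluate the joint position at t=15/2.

Δ: Δ0=1, Δ1=-5, Δ2=-1, Δ3=1/3
row 1: diag=6, rhs=-36; c'=1/6, d'=-6
row 2: denom=8−1·1/6=47/6; d'=(24−1·-6)/(47/6)=180/47
row 3: denom=12−3·18/47=510/47; d'=(8−3·180/47)/(510/47)=-82/255
back: M3=-82/255
back: M2=180/47−18/47·-82/255=336/85
back: M1=-6−1/6·336/85=-566/85
M: M0=0, M1=-566/85, M2=336/85, M3=-82/255, M4=0
seg 0: a=2, c=M0/2=0, d=(M1−M0)/(6·2)=-283/510, b=Δ0−h0·(2M0+M1)/6=821/255
seg 1: a=4, c=M1/2=-283/85, d=(M2−M1)/(6·1)=451/255, b=Δ1−h1·(2M1+M2)/6=-877/255
seg 2: a=-1, c=M2/2=168/85, d=(M3−M2)/(6·3)=-109/459, b=Δ2−h2·(2M2+M3)/6=-1222/255
seg 3: a=-4, c=M3/2=-41/255, d=(M4−M3)/(6·3)=41/2295, b=Δ3−h3·(2M3+M4)/6=167/255
t_q=15/2 → seg 3, τ=3/2; S=-4+167/255·τ+-41/255·τ²+41/2295·τ³=-2257/680

  seg 0: a=2 b=821/255 c=0 d=-283/510
  seg 1: a=4 b=-877/255 c=-283/85 d=451/255
  seg 2: a=-1 b=-1222/255 c=168/85 d=-109/459
  seg 3: a=-4 b=167/255 c=-41/255 d=41/2295
S(15/2) = -2257/680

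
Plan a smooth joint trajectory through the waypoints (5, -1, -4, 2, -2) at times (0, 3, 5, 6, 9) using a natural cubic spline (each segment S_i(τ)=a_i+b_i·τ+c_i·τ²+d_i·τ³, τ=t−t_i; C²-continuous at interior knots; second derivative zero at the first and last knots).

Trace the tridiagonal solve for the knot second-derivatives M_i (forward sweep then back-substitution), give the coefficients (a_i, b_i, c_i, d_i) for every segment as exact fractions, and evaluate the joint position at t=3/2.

Δ: Δ0=-2, Δ1=-3/2, Δ2=6, Δ3=-4/3
row 1: diag=10, rhs=3; c'=1/5, d'=3/10
row 2: denom=6−2·1/5=28/5; d'=(45−2·3/10)/(28/5)=111/14
row 3: denom=8−1·5/28=219/28; d'=(-44−1·111/14)/(219/28)=-1454/219
back: M3=-1454/219
back: M2=111/14−5/28·-1454/219=1996/219
back: M1=3/10−1/5·1996/219=-667/438
M: M0=0, M1=-667/438, M2=1996/219, M3=-1454/219, M4=0
seg 0: a=5, c=M0/2=0, d=(M1−M0)/(6·3)=-667/7884, b=Δ0−h0·(2M0+M1)/6=-1085/876
seg 1: a=-1, c=M1/2=-667/876, d=(M2−M1)/(6·2)=1553/1752, b=Δ1−h1·(2M1+M2)/6=-1543/438
seg 2: a=-4, c=M2/2=998/219, d=(M3−M2)/(6·1)=-575/219, b=Δ2−h2·(2M2+M3)/6=297/73
seg 3: a=2, c=M3/2=-727/219, d=(M4−M3)/(6·3)=727/1971, b=Δ3−h3·(2M3+M4)/6=1162/219
t_q=3/2 → seg 0, τ=3/2; S=5+-1085/876·τ+0·τ²+-667/7884·τ³=6673/2336

  seg 0: a=5 b=-1085/876 c=0 d=-667/7884
  seg 1: a=-1 b=-1543/438 c=-667/876 d=1553/1752
  seg 2: a=-4 b=297/73 c=998/219 d=-575/219
  seg 3: a=2 b=1162/219 c=-727/219 d=727/1971
S(3/2) = 6673/2336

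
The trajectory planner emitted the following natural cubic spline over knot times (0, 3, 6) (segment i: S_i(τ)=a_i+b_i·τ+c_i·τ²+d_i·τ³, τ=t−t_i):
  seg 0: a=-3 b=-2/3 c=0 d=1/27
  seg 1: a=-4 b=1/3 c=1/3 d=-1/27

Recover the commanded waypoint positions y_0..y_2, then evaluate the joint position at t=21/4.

y_0=-3 y_1=-4 y_2=-1
S(21/4) = -127/64

y_0 = S_0(0) = a_0 = -3
y_1 = S_1(0) = a_1 = -4
y_2 = S_1(3) = -1
t_q=21/4 is in segment 1 (τ=9/4); S_1(τ)=-127/64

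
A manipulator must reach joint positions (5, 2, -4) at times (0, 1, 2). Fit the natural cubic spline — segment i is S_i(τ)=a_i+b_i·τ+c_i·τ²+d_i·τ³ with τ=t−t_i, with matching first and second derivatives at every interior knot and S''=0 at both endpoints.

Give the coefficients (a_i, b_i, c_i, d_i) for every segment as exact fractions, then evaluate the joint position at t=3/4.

Δ: Δ0=-3, Δ1=-6
row 1: diag=4, rhs=-18; c'=1/4, d'=-9/2
back: M1=-9/2
M: M0=0, M1=-9/2, M2=0
seg 0: a=5, c=M0/2=0, d=(M1−M0)/(6·1)=-3/4, b=Δ0−h0·(2M0+M1)/6=-9/4
seg 1: a=2, c=M1/2=-9/4, d=(M2−M1)/(6·1)=3/4, b=Δ1−h1·(2M1+M2)/6=-9/2
t_q=3/4 → seg 0, τ=3/4; S=5+-9/4·τ+0·τ²+-3/4·τ³=767/256

  seg 0: a=5 b=-9/4 c=0 d=-3/4
  seg 1: a=2 b=-9/2 c=-9/4 d=3/4
S(3/4) = 767/256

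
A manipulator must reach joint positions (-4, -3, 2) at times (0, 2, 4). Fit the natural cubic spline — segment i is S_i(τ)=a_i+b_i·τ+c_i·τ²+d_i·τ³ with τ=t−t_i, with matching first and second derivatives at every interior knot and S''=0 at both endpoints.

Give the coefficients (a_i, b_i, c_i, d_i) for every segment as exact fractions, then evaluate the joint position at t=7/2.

Δ: Δ0=1/2, Δ1=5/2
row 1: diag=8, rhs=12; c'=1/4, d'=3/2
back: M1=3/2
M: M0=0, M1=3/2, M2=0
seg 0: a=-4, c=M0/2=0, d=(M1−M0)/(6·2)=1/8, b=Δ0−h0·(2M0+M1)/6=0
seg 1: a=-3, c=M1/2=3/4, d=(M2−M1)/(6·2)=-1/8, b=Δ1−h1·(2M1+M2)/6=3/2
t_q=7/2 → seg 1, τ=3/2; S=-3+3/2·τ+3/4·τ²+-1/8·τ³=33/64

  seg 0: a=-4 b=0 c=0 d=1/8
  seg 1: a=-3 b=3/2 c=3/4 d=-1/8
S(7/2) = 33/64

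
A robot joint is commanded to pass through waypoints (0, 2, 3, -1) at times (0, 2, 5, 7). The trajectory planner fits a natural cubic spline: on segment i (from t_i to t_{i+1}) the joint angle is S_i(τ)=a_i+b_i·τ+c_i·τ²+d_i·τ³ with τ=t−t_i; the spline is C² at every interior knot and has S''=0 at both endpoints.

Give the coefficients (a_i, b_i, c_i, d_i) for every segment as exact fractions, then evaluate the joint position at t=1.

  seg 0: a=0 b=271/273 c=0 d=1/546
  seg 1: a=2 b=277/273 c=1/91 d=-5/63
  seg 2: a=3 b=-290/273 c=-64/91 d=32/273
S(1) = 181/182

Δ: Δ0=1, Δ1=1/3, Δ2=-2
row 1: diag=10, rhs=-4; c'=3/10, d'=-2/5
row 2: denom=10−3·3/10=91/10; d'=(-14−3·-2/5)/(91/10)=-128/91
back: M2=-128/91
back: M1=-2/5−3/10·-128/91=2/91
M: M0=0, M1=2/91, M2=-128/91, M3=0
seg 0: a=0, c=M0/2=0, d=(M1−M0)/(6·2)=1/546, b=Δ0−h0·(2M0+M1)/6=271/273
seg 1: a=2, c=M1/2=1/91, d=(M2−M1)/(6·3)=-5/63, b=Δ1−h1·(2M1+M2)/6=277/273
seg 2: a=3, c=M2/2=-64/91, d=(M3−M2)/(6·2)=32/273, b=Δ2−h2·(2M2+M3)/6=-290/273
t_q=1 → seg 0, τ=1; S=0+271/273·τ+0·τ²+1/546·τ³=181/182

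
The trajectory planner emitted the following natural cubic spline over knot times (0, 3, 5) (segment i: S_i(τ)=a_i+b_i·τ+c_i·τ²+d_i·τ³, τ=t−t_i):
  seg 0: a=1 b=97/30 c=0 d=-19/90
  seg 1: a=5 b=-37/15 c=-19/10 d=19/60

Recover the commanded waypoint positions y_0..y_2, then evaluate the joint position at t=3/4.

y_0 = S_0(0) = a_0 = 1
y_1 = S_1(0) = a_1 = 5
y_2 = S_1(2) = -5
t_q=3/4 is in segment 0 (τ=3/4); S_0(τ)=427/128

y_0=1 y_1=5 y_2=-5
S(3/4) = 427/128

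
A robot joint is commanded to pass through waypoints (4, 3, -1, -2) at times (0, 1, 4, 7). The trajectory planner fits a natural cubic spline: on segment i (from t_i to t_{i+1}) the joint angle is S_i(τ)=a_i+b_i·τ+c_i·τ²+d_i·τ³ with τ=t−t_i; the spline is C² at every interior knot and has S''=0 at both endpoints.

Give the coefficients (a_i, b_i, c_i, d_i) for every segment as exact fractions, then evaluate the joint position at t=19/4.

  seg 0: a=4 b=-80/87 c=0 d=-7/87
  seg 1: a=3 b=-101/87 c=-7/29 d=16/261
  seg 2: a=-1 b=-83/87 c=9/29 d=-1/29
S(19/4) = -2887/1856

Δ: Δ0=-1, Δ1=-4/3, Δ2=-1/3
row 1: diag=8, rhs=-2; c'=3/8, d'=-1/4
row 2: denom=12−3·3/8=87/8; d'=(6−3·-1/4)/(87/8)=18/29
back: M2=18/29
back: M1=-1/4−3/8·18/29=-14/29
M: M0=0, M1=-14/29, M2=18/29, M3=0
seg 0: a=4, c=M0/2=0, d=(M1−M0)/(6·1)=-7/87, b=Δ0−h0·(2M0+M1)/6=-80/87
seg 1: a=3, c=M1/2=-7/29, d=(M2−M1)/(6·3)=16/261, b=Δ1−h1·(2M1+M2)/6=-101/87
seg 2: a=-1, c=M2/2=9/29, d=(M3−M2)/(6·3)=-1/29, b=Δ2−h2·(2M2+M3)/6=-83/87
t_q=19/4 → seg 2, τ=3/4; S=-1+-83/87·τ+9/29·τ²+-1/29·τ³=-2887/1856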